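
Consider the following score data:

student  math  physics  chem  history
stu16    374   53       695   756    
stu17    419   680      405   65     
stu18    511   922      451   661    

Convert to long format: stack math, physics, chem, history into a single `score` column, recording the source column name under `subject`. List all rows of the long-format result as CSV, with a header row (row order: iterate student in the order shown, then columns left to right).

student,subject,score
stu16,math,374
stu16,physics,53
stu16,chem,695
stu16,history,756
stu17,math,419
stu17,physics,680
stu17,chem,405
stu17,history,65
stu18,math,511
stu18,physics,922
stu18,chem,451
stu18,history,661

Each (student, column) pair becomes one row: 3 × 4 = 12 rows.
For example, (stu16, math) → score=374.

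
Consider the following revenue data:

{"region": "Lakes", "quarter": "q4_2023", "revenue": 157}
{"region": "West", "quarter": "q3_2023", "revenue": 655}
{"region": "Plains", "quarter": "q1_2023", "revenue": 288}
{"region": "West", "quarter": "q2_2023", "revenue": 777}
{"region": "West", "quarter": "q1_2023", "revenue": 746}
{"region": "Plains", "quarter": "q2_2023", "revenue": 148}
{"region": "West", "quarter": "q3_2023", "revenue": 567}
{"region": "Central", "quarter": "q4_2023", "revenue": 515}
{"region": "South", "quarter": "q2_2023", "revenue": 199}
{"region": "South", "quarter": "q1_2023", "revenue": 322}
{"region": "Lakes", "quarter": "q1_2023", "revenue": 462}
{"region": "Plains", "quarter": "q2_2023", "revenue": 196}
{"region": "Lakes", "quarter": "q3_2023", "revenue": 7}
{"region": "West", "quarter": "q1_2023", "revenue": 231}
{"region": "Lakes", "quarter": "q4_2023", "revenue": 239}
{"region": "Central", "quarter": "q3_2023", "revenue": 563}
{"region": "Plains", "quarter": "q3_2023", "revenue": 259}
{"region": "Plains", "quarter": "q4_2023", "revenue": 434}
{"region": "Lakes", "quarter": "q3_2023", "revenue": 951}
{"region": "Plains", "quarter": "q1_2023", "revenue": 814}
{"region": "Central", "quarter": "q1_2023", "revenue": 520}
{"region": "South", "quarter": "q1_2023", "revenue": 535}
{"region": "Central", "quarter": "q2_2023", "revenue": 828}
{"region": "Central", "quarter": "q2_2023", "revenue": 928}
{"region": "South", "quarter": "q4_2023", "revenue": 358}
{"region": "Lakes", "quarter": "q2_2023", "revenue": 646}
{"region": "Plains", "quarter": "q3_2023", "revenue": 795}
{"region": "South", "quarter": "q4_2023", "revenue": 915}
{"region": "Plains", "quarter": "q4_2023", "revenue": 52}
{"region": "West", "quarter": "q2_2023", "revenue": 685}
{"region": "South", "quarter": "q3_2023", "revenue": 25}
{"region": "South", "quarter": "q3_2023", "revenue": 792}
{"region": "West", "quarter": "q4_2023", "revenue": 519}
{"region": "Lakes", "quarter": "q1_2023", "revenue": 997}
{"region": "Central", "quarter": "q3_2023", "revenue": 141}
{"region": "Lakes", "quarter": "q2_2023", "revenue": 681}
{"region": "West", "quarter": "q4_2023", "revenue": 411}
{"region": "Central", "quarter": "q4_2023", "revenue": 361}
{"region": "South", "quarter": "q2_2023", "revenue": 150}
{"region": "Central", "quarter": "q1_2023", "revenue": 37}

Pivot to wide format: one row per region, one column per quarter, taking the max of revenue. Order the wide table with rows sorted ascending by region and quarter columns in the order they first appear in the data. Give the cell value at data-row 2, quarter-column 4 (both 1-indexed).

681

With rows sorted ascending by region, row 2 is region=Lakes. quarter columns in first-appearance order: q4_2023, q3_2023, q1_2023, q2_2023; column 4 is q2_2023.
Long rows with region=Lakes, quarter=q2_2023: max(646, 681) = 681.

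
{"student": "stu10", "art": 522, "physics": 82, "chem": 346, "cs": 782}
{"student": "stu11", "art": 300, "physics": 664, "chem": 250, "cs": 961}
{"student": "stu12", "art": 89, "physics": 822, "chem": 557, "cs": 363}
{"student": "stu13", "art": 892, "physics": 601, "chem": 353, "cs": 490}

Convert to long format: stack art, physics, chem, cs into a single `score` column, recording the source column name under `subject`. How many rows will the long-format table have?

4 student values × 4 melted columns = 16 rows.

16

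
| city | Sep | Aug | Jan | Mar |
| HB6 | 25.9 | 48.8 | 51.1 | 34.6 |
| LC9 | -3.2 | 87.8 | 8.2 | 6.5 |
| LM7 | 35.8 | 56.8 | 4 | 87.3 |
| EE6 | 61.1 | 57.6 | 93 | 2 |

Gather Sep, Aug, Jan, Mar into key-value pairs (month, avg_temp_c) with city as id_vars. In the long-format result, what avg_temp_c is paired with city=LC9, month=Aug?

87.8

Unpivoting turns each (city, wide-column) pair into one long row.
The wide cell at row LC9, column Aug holds 87.8, so the long row (LC9, Aug) has avg_temp_c=87.8.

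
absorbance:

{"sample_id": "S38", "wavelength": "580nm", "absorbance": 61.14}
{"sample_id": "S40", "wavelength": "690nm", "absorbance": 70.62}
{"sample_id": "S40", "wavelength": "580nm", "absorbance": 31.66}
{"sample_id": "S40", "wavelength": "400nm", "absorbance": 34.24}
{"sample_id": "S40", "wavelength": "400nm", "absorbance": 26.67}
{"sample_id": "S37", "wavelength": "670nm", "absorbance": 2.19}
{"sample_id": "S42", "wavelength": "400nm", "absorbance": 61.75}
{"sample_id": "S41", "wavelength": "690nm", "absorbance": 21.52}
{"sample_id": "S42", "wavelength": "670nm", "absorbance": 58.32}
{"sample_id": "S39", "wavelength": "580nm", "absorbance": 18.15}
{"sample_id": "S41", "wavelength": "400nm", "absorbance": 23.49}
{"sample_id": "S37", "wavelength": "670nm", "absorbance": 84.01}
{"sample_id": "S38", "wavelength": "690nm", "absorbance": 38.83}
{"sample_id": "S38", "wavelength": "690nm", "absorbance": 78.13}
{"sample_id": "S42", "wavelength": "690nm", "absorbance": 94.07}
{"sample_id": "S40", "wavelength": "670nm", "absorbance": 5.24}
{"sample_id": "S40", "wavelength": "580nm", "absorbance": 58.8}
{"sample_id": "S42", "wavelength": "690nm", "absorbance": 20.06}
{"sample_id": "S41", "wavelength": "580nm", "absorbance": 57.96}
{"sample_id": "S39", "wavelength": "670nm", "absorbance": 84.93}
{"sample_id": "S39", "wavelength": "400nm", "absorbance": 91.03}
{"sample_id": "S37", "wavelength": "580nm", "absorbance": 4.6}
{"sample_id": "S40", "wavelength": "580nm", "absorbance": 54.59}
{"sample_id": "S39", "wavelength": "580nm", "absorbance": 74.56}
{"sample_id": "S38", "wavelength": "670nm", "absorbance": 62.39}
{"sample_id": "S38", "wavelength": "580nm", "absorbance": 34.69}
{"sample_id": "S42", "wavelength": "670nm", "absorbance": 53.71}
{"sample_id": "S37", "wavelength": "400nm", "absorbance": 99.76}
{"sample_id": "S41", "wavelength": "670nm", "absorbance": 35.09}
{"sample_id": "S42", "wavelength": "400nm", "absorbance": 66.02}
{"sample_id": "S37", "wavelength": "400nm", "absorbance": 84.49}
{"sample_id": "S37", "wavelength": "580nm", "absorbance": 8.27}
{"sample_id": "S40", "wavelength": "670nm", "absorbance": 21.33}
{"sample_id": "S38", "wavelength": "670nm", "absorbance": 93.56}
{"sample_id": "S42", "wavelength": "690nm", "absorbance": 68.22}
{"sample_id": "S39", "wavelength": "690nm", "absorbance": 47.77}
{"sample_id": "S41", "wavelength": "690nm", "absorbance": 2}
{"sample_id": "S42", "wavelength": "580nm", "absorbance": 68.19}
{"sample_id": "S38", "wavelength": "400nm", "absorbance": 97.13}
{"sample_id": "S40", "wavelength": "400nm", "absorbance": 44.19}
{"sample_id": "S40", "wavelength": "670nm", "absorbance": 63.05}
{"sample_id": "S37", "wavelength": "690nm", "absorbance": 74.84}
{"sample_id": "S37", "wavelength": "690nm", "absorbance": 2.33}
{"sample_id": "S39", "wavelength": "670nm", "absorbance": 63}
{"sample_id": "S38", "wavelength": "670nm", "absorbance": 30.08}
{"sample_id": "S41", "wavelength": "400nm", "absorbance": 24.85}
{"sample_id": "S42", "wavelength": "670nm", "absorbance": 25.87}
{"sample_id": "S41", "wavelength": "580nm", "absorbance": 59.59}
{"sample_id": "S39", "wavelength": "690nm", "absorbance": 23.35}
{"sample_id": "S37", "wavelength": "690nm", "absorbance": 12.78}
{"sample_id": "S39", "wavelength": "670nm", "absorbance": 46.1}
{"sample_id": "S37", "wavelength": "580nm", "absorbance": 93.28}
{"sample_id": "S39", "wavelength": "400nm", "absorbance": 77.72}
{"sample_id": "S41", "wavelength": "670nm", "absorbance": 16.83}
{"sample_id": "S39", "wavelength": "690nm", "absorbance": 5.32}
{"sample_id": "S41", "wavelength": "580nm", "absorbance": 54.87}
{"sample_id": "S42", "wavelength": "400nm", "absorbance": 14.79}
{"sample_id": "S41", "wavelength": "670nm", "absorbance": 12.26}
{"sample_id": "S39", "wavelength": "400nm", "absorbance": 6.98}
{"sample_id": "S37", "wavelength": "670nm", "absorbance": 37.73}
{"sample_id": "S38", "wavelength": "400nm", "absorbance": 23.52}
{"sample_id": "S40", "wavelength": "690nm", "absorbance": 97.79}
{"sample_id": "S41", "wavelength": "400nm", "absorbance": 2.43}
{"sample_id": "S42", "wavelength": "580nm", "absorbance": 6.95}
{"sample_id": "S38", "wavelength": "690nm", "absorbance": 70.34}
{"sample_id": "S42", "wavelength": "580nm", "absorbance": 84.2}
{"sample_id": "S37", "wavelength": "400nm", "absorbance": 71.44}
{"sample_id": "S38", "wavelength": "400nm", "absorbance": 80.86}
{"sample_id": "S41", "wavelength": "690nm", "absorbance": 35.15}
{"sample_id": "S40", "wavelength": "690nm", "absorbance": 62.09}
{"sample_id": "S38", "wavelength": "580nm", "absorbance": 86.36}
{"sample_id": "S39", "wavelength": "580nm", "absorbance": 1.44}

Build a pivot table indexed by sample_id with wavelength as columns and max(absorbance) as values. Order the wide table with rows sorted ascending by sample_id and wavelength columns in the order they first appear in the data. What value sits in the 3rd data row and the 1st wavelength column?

74.56

With rows sorted ascending by sample_id, row 3 is sample_id=S39. wavelength columns in first-appearance order: 580nm, 690nm, 400nm, 670nm; column 1 is 580nm.
Long rows with sample_id=S39, wavelength=580nm: max(18.15, 74.56, 1.44) = 74.56.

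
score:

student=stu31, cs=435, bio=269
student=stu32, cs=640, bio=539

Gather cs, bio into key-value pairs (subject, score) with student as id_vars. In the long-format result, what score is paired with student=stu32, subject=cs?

Unpivoting turns each (student, wide-column) pair into one long row.
The wide cell at row stu32, column cs holds 640, so the long row (stu32, cs) has score=640.

640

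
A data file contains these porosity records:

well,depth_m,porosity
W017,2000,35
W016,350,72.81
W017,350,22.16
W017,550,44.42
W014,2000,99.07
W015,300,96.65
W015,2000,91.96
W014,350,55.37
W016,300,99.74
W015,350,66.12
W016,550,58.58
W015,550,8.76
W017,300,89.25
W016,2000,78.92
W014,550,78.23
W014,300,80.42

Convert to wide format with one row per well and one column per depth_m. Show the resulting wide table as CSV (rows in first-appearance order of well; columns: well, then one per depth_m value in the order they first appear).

Columns: well plus the 4 distinct depth_m values (2000, 350, 550, 300).
For example, row W017 column 2000 takes porosity=35 from the long row (W017, 2000).

well,2000,350,550,300
W017,35,22.16,44.42,89.25
W016,78.92,72.81,58.58,99.74
W014,99.07,55.37,78.23,80.42
W015,91.96,66.12,8.76,96.65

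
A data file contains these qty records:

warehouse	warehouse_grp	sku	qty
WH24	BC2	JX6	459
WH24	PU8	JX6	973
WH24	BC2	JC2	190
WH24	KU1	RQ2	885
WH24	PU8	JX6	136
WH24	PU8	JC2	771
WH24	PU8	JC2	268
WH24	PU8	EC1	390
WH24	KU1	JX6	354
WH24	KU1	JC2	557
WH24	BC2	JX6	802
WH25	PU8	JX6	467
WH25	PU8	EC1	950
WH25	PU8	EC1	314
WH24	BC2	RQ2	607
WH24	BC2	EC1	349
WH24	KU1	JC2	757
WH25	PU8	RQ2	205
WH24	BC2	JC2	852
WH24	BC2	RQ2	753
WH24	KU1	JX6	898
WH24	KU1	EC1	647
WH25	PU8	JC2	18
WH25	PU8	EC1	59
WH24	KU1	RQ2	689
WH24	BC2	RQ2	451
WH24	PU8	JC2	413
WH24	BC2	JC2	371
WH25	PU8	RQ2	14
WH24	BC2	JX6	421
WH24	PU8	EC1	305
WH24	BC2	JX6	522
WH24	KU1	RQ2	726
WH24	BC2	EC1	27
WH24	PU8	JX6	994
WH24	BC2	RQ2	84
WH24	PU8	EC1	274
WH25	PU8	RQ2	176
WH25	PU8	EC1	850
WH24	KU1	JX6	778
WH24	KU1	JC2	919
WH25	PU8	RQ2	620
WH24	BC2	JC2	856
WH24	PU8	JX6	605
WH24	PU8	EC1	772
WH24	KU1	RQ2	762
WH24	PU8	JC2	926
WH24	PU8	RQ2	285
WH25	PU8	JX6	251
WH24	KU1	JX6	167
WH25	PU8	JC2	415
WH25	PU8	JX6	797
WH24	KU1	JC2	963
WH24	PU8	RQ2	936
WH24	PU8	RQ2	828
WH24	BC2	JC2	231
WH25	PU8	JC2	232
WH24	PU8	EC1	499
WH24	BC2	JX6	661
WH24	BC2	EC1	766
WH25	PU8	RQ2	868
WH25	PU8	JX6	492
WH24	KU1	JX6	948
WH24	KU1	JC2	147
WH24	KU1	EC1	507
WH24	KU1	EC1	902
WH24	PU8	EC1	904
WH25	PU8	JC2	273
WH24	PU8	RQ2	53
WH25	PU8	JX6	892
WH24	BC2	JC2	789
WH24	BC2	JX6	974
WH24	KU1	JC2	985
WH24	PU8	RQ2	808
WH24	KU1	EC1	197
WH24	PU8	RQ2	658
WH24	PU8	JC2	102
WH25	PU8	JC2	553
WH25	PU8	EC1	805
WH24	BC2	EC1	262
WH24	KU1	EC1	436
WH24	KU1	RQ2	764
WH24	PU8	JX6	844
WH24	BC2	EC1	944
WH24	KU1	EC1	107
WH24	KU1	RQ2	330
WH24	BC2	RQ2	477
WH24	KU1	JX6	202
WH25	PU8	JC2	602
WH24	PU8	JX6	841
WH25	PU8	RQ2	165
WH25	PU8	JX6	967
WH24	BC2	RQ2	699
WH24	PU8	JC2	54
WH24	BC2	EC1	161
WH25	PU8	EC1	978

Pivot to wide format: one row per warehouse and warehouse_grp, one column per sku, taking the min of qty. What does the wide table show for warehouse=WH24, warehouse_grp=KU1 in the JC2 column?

Rows with warehouse=WH24, warehouse_grp=KU1 and sku=JC2: qty values are 557, 757, 919, 963, 147, 985.
min(557, 757, 919, 963, 147, 985) = 147.

147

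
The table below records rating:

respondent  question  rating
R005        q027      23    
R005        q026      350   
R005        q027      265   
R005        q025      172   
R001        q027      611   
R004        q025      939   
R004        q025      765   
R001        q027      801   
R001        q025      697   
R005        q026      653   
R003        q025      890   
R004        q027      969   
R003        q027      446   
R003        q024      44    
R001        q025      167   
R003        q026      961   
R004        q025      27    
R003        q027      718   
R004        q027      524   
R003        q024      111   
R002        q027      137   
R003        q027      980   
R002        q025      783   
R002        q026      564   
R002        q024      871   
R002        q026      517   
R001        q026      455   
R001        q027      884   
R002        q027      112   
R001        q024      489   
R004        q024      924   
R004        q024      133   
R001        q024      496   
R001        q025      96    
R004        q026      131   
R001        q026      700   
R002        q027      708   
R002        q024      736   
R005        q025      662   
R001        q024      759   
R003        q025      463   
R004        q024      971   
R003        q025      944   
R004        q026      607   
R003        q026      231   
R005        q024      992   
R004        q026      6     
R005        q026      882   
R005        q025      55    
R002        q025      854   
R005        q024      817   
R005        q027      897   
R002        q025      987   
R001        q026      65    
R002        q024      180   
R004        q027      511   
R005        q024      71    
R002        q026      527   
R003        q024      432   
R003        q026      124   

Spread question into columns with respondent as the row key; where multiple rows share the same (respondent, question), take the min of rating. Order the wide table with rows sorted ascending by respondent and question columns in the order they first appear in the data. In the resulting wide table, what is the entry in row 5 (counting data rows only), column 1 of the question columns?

With rows sorted ascending by respondent, row 5 is respondent=R005. question columns in first-appearance order: q027, q026, q025, q024; column 1 is q027.
Long rows with respondent=R005, question=q027: min(23, 265, 897) = 23.

23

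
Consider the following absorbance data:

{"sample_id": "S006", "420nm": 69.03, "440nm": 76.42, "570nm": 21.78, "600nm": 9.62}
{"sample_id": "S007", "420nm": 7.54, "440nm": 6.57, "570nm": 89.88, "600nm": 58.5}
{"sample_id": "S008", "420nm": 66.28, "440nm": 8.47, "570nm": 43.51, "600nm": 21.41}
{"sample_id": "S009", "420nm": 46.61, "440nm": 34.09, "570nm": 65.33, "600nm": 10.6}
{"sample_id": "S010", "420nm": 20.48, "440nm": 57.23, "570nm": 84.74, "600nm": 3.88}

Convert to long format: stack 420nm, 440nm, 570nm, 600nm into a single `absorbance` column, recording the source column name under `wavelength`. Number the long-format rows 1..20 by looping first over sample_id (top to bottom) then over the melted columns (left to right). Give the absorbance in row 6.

20 rows total (5 × 4). Row 6: index ⌊(6-1)/4⌋ = 1 into sample_id → S007; (6-1) mod 4 = 1 into the melted columns → 440nm.
So row 6 is (S007, 440nm, 6.57); absorbance = 6.57.

6.57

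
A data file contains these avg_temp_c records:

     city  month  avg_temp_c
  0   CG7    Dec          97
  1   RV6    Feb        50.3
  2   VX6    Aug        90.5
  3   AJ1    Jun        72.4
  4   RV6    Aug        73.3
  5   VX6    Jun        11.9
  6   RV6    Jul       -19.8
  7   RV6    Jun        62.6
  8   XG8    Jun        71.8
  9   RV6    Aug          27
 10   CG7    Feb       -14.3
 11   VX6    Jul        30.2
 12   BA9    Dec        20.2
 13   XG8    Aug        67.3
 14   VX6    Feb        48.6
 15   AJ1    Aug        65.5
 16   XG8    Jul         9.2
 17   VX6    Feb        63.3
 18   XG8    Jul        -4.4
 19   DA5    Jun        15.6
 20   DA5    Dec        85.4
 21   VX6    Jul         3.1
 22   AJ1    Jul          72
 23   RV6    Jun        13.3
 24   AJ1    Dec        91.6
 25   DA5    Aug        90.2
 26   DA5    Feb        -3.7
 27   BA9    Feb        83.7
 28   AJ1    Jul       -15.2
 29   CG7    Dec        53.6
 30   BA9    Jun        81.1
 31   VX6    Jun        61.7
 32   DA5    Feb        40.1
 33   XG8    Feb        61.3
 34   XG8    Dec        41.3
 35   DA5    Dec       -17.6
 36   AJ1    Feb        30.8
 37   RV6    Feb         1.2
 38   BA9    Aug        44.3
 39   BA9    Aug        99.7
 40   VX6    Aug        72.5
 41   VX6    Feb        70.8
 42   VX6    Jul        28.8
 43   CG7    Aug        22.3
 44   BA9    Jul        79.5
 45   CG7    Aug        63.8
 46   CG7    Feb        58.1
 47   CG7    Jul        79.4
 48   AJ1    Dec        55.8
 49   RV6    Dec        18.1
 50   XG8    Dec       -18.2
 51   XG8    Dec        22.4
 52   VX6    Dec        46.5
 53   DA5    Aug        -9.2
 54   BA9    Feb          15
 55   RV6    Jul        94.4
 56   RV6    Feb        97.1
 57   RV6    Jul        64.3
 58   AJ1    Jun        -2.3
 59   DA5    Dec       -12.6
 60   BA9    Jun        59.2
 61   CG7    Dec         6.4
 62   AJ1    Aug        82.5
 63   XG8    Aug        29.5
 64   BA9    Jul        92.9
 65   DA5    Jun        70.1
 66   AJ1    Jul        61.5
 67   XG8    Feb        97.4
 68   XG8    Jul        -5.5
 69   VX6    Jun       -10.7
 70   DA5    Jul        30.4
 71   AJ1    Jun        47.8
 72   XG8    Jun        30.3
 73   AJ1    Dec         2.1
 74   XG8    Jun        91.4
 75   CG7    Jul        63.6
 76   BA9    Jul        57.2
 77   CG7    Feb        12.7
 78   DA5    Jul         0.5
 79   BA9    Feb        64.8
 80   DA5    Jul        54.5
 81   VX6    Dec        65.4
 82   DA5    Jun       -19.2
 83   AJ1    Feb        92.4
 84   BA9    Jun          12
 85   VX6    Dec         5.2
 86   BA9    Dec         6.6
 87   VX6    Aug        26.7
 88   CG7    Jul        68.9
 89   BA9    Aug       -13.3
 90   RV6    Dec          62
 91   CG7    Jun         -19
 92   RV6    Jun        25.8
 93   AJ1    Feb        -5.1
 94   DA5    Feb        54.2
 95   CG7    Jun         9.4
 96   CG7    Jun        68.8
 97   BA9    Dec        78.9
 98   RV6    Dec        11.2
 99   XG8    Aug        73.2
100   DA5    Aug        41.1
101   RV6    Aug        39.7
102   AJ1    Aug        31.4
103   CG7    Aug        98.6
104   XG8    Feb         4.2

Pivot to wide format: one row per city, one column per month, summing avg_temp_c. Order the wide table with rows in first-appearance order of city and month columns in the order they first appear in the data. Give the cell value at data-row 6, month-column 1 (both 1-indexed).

105.7

With rows in first-appearance order of city, row 6 is city=BA9. month columns in first-appearance order: Dec, Feb, Aug, Jun, Jul; column 1 is Dec.
Long rows with city=BA9, month=Dec: 20.2 + 6.6 + 78.9 = 105.7.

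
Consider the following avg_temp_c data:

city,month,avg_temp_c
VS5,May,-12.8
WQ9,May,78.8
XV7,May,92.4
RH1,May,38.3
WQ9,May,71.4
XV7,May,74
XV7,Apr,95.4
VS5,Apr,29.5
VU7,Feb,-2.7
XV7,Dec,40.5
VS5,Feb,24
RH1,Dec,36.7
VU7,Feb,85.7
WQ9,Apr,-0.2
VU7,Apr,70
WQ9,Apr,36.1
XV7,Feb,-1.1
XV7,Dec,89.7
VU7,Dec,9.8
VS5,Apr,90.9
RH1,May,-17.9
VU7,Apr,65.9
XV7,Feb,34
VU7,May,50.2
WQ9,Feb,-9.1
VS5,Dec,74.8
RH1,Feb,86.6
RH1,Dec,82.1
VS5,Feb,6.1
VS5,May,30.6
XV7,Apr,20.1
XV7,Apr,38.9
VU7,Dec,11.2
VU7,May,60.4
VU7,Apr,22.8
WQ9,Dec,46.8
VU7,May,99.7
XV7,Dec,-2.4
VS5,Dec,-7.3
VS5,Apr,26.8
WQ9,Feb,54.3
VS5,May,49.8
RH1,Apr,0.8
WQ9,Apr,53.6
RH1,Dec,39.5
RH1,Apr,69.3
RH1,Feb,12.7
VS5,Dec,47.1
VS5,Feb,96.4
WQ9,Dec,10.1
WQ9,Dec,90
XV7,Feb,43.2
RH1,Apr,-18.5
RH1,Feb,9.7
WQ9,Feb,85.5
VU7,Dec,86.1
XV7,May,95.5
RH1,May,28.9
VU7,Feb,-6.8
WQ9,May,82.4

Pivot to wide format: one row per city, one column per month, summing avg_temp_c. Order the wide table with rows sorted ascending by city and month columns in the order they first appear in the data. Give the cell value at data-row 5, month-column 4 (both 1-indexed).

With rows sorted ascending by city, row 5 is city=XV7. month columns in first-appearance order: May, Apr, Feb, Dec; column 4 is Dec.
Long rows with city=XV7, month=Dec: 40.5 + 89.7 + -2.4 = 127.8.

127.8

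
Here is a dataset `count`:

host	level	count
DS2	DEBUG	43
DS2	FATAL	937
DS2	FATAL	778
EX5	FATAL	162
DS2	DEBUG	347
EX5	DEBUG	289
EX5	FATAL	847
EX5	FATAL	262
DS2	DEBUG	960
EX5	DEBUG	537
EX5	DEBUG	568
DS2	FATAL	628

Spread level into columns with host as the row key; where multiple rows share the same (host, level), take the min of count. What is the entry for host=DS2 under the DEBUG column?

43

Rows with host=DS2 and level=DEBUG: count values are 43, 347, 960.
min(43, 347, 960) = 43.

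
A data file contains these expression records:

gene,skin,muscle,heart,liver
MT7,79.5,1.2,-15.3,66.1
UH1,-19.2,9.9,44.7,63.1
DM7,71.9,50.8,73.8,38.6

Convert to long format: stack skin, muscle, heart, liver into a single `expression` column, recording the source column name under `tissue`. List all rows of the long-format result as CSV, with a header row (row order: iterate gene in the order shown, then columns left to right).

gene,tissue,expression
MT7,skin,79.5
MT7,muscle,1.2
MT7,heart,-15.3
MT7,liver,66.1
UH1,skin,-19.2
UH1,muscle,9.9
UH1,heart,44.7
UH1,liver,63.1
DM7,skin,71.9
DM7,muscle,50.8
DM7,heart,73.8
DM7,liver,38.6

Each (gene, column) pair becomes one row: 3 × 4 = 12 rows.
For example, (MT7, skin) → expression=79.5.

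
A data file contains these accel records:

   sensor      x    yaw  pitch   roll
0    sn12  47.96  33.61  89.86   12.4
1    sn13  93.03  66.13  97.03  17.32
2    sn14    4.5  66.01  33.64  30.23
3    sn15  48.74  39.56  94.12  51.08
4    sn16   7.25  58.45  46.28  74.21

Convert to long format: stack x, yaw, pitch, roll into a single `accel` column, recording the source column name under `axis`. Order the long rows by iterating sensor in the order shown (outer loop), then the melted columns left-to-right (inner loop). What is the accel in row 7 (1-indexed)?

97.03

20 rows total (5 × 4). Row 7: index ⌊(7-1)/4⌋ = 1 into sensor → sn13; (7-1) mod 4 = 2 into the melted columns → pitch.
So row 7 is (sn13, pitch, 97.03); accel = 97.03.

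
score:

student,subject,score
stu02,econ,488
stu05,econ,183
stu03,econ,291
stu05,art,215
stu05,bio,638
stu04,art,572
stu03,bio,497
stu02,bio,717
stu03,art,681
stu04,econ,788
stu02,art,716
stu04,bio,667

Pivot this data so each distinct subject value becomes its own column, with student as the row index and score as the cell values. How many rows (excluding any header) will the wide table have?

4

4 distinct student values → 4 rows.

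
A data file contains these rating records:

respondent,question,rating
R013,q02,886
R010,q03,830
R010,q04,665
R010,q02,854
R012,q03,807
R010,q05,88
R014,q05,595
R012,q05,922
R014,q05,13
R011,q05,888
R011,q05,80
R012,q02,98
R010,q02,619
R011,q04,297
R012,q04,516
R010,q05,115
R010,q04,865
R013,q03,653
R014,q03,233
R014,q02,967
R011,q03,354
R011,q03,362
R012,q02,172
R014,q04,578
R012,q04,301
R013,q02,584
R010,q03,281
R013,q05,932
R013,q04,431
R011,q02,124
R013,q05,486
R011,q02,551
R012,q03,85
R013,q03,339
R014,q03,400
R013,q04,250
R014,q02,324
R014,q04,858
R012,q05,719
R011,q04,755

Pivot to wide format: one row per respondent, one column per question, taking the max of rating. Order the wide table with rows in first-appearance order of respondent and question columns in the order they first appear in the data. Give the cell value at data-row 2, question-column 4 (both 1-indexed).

115

With rows in first-appearance order of respondent, row 2 is respondent=R010. question columns in first-appearance order: q02, q03, q04, q05; column 4 is q05.
Long rows with respondent=R010, question=q05: max(88, 115) = 115.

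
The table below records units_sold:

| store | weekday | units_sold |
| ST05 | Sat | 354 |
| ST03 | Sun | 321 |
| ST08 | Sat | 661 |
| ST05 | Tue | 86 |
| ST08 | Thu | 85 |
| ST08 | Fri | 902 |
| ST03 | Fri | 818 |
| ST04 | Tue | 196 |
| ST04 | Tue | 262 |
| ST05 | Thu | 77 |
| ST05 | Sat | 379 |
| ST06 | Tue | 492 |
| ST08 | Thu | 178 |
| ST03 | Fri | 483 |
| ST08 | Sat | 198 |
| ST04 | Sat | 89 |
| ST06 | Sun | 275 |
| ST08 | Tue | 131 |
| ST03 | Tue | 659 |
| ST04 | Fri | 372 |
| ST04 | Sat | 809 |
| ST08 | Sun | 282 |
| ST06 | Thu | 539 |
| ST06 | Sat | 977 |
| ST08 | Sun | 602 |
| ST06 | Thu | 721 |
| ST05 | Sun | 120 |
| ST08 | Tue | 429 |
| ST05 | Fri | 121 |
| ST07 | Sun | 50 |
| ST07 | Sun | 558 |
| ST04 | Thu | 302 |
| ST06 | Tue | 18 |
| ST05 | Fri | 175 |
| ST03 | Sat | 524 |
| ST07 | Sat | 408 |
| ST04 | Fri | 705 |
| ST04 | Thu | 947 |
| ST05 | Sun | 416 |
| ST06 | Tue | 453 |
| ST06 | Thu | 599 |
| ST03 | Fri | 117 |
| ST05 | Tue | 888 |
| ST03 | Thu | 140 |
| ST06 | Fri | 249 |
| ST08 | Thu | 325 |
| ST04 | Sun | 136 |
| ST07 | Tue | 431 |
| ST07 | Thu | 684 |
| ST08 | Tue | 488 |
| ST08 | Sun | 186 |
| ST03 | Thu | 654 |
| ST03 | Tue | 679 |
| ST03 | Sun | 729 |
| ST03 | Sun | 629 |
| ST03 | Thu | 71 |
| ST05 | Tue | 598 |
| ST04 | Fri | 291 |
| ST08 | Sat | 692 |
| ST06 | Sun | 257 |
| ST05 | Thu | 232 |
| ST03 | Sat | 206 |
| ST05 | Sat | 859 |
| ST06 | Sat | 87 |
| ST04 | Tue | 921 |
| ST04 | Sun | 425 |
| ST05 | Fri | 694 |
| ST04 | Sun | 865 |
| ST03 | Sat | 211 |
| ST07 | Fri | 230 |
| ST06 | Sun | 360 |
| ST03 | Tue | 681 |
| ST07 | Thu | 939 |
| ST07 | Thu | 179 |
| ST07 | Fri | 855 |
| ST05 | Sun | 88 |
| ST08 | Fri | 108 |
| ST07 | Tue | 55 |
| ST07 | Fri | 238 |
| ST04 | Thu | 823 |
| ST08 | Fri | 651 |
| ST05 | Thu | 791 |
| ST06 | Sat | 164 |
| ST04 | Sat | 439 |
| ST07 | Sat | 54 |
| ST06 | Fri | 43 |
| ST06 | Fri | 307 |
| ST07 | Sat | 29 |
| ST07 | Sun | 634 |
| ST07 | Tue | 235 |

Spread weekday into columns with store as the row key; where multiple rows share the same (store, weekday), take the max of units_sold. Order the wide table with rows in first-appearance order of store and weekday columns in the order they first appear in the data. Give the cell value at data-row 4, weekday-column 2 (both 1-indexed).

865

With rows in first-appearance order of store, row 4 is store=ST04. weekday columns in first-appearance order: Sat, Sun, Tue, Thu, Fri; column 2 is Sun.
Long rows with store=ST04, weekday=Sun: max(136, 425, 865) = 865.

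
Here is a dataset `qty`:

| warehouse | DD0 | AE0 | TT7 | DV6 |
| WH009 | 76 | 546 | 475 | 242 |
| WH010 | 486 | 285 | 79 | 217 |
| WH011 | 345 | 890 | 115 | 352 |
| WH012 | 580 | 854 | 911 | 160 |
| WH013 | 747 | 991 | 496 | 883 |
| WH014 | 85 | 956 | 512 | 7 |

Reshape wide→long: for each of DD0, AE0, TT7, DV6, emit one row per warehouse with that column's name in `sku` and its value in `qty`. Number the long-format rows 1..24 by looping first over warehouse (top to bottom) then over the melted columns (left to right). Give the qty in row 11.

24 rows total (6 × 4). Row 11: index ⌊(11-1)/4⌋ = 2 into warehouse → WH011; (11-1) mod 4 = 2 into the melted columns → TT7.
So row 11 is (WH011, TT7, 115); qty = 115.

115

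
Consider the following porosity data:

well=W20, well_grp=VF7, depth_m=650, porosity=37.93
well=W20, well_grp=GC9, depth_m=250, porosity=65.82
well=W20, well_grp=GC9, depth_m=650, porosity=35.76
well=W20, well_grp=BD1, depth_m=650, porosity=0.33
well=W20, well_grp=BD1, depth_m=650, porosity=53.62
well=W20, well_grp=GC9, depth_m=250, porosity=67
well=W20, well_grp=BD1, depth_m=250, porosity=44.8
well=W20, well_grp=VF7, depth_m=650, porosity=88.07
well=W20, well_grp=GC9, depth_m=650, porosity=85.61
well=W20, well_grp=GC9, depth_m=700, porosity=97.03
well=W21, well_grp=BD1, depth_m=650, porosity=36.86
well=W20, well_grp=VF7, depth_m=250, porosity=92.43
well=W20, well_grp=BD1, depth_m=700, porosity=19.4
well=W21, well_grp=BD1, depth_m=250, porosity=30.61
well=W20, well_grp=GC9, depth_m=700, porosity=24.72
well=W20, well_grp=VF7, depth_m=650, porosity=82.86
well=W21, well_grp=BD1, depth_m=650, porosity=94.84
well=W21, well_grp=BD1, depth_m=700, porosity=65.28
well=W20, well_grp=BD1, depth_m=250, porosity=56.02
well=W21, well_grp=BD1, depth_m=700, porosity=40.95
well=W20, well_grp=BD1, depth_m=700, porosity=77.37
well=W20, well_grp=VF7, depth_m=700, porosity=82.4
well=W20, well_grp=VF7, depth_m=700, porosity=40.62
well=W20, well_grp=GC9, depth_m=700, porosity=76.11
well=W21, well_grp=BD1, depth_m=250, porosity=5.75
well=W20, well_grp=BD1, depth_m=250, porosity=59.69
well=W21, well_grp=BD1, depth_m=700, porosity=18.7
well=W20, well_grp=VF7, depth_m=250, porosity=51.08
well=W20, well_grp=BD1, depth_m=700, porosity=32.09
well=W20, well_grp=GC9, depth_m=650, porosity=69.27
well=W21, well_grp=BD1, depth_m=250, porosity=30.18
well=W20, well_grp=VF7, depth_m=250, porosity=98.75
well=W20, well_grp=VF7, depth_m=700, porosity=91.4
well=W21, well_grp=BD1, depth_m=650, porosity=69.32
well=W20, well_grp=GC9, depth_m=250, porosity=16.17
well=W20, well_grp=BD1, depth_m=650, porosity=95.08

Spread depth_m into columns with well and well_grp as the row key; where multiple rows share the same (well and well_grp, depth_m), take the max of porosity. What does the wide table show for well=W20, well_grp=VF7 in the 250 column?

98.75

Rows with well=W20, well_grp=VF7 and depth_m=250: porosity values are 92.43, 51.08, 98.75.
max(92.43, 51.08, 98.75) = 98.75.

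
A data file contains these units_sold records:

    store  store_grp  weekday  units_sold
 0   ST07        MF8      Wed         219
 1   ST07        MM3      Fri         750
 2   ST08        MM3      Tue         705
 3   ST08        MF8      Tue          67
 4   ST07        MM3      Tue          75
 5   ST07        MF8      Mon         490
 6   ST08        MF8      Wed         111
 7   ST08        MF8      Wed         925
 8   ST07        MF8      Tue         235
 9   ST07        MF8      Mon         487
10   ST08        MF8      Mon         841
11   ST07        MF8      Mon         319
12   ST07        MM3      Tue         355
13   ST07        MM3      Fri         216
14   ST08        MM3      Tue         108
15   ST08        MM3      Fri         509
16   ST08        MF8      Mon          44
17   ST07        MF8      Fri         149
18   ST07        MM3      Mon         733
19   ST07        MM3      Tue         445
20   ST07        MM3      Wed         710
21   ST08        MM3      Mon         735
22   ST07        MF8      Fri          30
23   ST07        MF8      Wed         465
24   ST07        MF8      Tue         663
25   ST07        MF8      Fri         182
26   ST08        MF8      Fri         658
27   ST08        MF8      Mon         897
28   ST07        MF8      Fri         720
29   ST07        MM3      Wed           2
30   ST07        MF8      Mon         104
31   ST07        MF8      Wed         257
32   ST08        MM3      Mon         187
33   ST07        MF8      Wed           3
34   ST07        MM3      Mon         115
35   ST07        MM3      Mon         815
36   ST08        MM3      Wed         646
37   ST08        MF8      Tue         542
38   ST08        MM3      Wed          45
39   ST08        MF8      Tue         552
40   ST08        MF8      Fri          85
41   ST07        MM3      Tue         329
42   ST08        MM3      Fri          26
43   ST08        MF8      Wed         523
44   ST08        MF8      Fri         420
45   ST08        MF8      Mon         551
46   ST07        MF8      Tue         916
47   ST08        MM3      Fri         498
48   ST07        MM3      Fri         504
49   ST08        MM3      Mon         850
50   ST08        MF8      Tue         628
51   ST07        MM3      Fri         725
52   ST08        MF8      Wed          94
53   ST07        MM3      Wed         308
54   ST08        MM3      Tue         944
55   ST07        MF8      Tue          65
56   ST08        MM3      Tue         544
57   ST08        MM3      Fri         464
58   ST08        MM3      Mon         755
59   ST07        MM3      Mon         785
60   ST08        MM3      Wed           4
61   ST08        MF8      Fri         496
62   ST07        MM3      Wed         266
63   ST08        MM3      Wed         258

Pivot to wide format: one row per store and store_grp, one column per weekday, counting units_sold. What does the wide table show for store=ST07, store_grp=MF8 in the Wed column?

4

Rows with store=ST07, store_grp=MF8 and weekday=Wed: units_sold values are 219, 465, 257, 3.
4 rows match — count = 4.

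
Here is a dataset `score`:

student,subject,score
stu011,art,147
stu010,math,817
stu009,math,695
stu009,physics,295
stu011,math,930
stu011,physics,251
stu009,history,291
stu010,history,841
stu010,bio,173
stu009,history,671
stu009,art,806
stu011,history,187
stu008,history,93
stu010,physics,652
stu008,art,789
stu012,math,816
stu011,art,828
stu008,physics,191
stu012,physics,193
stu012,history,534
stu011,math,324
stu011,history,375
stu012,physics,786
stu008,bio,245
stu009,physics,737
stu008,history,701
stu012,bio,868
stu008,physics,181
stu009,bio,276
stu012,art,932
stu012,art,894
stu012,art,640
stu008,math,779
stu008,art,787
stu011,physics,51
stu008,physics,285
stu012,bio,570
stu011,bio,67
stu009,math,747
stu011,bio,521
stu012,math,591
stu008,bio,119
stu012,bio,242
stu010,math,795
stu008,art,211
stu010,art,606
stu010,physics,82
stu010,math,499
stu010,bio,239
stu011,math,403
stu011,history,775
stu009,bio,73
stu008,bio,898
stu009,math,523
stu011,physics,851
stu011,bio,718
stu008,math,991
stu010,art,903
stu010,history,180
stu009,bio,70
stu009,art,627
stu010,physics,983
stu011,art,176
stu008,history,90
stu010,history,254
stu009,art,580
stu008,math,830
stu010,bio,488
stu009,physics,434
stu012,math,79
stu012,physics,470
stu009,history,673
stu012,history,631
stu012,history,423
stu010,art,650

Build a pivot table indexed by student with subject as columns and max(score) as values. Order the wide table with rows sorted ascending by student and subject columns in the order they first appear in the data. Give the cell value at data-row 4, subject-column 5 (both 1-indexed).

718

With rows sorted ascending by student, row 4 is student=stu011. subject columns in first-appearance order: art, math, physics, history, bio; column 5 is bio.
Long rows with student=stu011, subject=bio: max(67, 521, 718) = 718.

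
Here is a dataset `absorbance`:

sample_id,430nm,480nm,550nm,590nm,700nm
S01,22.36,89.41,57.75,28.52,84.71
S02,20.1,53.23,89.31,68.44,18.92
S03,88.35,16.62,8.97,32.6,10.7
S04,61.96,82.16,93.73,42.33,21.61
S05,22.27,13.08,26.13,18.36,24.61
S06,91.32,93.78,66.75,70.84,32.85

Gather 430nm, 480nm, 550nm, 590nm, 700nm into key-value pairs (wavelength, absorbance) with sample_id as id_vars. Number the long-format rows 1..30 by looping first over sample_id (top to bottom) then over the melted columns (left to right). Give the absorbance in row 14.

30 rows total (6 × 5). Row 14: index ⌊(14-1)/5⌋ = 2 into sample_id → S03; (14-1) mod 5 = 3 into the melted columns → 590nm.
So row 14 is (S03, 590nm, 32.6); absorbance = 32.6.

32.6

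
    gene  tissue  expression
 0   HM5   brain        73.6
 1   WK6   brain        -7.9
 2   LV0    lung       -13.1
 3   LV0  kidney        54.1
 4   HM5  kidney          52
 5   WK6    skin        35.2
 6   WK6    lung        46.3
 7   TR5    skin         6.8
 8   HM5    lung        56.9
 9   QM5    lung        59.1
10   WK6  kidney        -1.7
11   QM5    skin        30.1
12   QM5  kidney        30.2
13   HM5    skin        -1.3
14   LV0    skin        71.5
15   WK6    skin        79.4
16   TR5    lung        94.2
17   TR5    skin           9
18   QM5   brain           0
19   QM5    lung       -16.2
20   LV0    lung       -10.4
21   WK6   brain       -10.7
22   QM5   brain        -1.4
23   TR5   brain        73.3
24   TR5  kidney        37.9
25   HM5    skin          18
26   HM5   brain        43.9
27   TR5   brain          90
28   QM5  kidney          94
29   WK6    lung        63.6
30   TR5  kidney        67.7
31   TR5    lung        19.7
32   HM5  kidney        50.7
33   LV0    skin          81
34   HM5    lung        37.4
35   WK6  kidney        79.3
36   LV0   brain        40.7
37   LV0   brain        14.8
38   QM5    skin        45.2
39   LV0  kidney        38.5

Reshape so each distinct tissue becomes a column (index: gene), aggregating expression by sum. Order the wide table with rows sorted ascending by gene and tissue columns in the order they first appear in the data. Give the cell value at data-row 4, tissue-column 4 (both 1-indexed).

With rows sorted ascending by gene, row 4 is gene=TR5. tissue columns in first-appearance order: brain, lung, kidney, skin; column 4 is skin.
Long rows with gene=TR5, tissue=skin: 6.8 + 9 = 15.8.

15.8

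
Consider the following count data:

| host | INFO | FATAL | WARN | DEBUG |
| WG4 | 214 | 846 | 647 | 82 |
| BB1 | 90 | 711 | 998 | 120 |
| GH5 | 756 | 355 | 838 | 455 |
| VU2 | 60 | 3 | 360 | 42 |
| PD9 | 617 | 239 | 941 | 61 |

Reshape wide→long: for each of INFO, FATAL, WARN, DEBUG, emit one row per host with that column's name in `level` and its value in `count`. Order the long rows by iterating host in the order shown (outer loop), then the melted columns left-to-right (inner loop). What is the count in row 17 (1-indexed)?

20 rows total (5 × 4). Row 17: index ⌊(17-1)/4⌋ = 4 into host → PD9; (17-1) mod 4 = 0 into the melted columns → INFO.
So row 17 is (PD9, INFO, 617); count = 617.

617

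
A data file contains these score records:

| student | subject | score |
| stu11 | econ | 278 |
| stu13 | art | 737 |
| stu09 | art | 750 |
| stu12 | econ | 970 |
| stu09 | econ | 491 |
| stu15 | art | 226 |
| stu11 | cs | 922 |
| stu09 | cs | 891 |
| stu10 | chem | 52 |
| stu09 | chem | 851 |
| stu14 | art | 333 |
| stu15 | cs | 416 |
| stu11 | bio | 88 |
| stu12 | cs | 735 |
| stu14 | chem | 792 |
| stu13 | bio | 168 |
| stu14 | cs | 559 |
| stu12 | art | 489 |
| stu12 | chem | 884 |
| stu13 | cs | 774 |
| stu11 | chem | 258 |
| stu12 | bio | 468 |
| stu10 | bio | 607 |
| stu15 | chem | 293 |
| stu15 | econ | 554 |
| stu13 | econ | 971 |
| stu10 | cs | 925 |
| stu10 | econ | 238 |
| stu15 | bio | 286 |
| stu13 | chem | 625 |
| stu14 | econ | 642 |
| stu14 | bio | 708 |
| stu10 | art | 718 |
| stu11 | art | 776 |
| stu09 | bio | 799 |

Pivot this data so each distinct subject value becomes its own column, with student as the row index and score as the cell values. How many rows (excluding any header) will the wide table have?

7

7 distinct student values → 7 rows.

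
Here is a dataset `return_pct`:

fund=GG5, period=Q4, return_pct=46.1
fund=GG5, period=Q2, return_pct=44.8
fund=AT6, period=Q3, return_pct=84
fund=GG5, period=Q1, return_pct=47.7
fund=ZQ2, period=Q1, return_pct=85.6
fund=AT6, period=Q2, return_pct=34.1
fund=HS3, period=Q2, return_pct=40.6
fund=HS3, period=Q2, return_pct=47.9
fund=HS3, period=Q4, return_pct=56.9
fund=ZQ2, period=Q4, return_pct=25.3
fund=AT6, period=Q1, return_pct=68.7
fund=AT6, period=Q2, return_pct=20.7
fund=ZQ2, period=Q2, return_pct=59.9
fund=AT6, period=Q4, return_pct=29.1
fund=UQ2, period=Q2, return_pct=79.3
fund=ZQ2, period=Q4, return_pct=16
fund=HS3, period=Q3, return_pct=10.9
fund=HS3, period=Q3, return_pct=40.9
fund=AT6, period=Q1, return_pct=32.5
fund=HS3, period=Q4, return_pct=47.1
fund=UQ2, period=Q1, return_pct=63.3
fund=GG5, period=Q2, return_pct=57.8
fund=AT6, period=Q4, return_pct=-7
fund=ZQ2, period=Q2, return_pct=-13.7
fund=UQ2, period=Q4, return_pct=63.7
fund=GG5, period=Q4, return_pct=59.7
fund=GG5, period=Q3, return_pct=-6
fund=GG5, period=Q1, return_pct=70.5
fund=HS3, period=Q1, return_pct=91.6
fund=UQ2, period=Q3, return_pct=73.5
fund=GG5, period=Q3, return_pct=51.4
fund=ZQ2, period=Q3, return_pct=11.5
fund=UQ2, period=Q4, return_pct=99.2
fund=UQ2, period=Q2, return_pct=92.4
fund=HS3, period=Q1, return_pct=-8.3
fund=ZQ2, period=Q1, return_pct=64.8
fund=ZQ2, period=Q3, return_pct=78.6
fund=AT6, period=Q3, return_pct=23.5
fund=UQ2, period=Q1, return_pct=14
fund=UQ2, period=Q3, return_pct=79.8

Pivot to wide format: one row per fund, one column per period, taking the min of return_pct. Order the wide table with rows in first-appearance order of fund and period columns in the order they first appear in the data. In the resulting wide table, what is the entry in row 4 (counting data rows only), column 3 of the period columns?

10.9

With rows in first-appearance order of fund, row 4 is fund=HS3. period columns in first-appearance order: Q4, Q2, Q3, Q1; column 3 is Q3.
Long rows with fund=HS3, period=Q3: min(10.9, 40.9) = 10.9.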